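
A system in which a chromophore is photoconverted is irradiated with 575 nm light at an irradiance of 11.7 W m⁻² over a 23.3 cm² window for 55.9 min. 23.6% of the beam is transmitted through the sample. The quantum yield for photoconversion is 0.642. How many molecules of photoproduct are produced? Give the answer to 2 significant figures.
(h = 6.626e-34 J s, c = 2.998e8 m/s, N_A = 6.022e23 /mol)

1.3e20 molecules

Photon energy at 575 nm: hc/λ = (6.626e-34)(2.998e8)/(575e-9) = 3.455e-19 J.
Energy delivered: (11.7 W m⁻²)(23.3e-4 m²)(3354 s) = 91.43 J.
Photons incident: 91.43 / 3.455e-19 = 2.646e20, i.e. 2.646e20/6.022e23 = 4.394e-4 mol.
Fraction absorbed: 1 − 23.6/100 = 0.7640.
Photons absorbed: 0.7640 × 4.394e-4 = 3.357e-4 mol.
Product: Φ × n_abs = 0.642 × 3.357e-4 = 2.155e-4 mol.
As a count: 2.155e-4 × 6.022e23 = 1.3e20.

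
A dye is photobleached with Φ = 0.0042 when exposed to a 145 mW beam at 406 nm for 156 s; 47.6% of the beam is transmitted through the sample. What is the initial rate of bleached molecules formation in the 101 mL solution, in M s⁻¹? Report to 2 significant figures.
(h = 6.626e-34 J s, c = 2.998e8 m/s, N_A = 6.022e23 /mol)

Photon energy at 406 nm: hc/λ = (6.626e-34)(2.998e8)/(406e-9) = 4.893e-19 J.
Energy delivered: (145 mW)(156 s) = 22.62 J.
Photons incident: 22.62 / 4.893e-19 = 4.623e19, i.e. 4.623e19/6.022e23 = 7.677e-5 mol.
Fraction absorbed: 1 − 47.6/100 = 0.5240.
Photons absorbed: 0.5240 × 7.677e-5 = 4.023e-5 mol.
Product formed: 0.0042 × 4.023e-5 = 1.690e-7 mol.
Rate: 1.690e-7 mol / (156 s × 0.101 L) = 1.1e-8 M s⁻¹.

1.1e-8 M s⁻¹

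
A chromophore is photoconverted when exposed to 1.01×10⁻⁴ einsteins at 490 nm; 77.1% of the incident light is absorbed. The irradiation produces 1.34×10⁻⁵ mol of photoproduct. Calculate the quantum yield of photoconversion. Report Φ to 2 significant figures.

Φ = 0.17

Photons absorbed: 0.771 × 1.01×10⁻⁴ = 7.787×10⁻⁵ mol.
Φ = 1.34×10⁻⁵ mol / 7.787×10⁻⁵ mol photons = 0.17.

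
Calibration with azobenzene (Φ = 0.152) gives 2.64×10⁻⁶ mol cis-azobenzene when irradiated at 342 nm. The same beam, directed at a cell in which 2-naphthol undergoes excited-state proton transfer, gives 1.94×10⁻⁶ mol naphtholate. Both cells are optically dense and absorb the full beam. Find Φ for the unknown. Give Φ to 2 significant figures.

Photons absorbed by the actinometer: 2.64×10⁻⁶ / 0.152 = 1.737×10⁻⁵ mol.
Φ(unknown) = 1.94×10⁻⁶ / 1.737×10⁻⁵ = 0.11.

Φ = 0.11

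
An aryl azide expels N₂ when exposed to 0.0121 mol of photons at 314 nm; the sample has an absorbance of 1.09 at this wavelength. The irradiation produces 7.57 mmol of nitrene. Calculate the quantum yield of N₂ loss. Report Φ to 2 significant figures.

Φ = 0.68

Product: 7.57 mmol = 0.00757 mol.
Fraction absorbed: 1 − 10^(−1.09) = 0.9187.
Photons absorbed: 0.9187 × 0.0121 = 0.01112 mol.
Φ = 0.00757 mol / 0.01112 mol photons = 0.68.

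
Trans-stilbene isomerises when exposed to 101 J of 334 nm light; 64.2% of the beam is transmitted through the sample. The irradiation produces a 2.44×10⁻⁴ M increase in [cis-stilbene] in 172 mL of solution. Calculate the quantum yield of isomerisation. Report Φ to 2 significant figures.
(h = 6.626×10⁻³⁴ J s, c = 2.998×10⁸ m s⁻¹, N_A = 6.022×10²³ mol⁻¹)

Product: (2.44×10⁻⁴ M)(0.172 L) = 4.197×10⁻⁵ mol.
Photon energy at 334 nm: hc/λ = (6.626×10⁻³⁴)(2.998×10⁸)/(334×10⁻⁹) = 5.948×10⁻¹⁹ J.
Photons incident: 101 / 5.948×10⁻¹⁹ = 1.698×10²⁰, i.e. 1.698×10²⁰/6.022×10²³ = 2.820×10⁻⁴ mol.
Fraction absorbed: 1 − 64.2/100 = 0.3580.
Photons absorbed: 0.3580 × 2.820×10⁻⁴ = 1.010×10⁻⁴ mol.
Φ = 4.197×10⁻⁵ mol / 1.010×10⁻⁴ mol photons = 0.42.

Φ = 0.42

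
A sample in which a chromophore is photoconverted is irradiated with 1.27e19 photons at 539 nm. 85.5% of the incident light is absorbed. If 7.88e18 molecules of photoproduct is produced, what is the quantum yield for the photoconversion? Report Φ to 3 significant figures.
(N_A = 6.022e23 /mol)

Φ = 0.726

Product: 7.88e18 / 6.022e23 = 1.309e-5 mol.
Moles of photons: 1.27e19 / 6.022e23 = 2.109e-5 mol.
Photons absorbed: 0.855 × 2.109e-5 = 1.803e-5 mol.
Φ = 1.309e-5 mol / 1.803e-5 mol photons = 0.726.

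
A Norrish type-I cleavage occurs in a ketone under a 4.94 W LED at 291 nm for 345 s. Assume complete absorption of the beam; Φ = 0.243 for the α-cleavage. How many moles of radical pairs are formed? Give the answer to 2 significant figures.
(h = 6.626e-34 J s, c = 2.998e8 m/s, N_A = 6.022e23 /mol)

0.0010 mol

Photon energy at 291 nm: hc/λ = (6.626e-34)(2.998e8)/(291e-9) = 6.826e-19 J.
Energy delivered: (4.94 W)(345 s) = 1704 J.
Photons incident: 1704 / 6.826e-19 = 2.496e21, i.e. 2.496e21/6.022e23 = 0.004145 mol.
Product: Φ × n_abs = 0.243 × 0.004145 = 0.001007 mol.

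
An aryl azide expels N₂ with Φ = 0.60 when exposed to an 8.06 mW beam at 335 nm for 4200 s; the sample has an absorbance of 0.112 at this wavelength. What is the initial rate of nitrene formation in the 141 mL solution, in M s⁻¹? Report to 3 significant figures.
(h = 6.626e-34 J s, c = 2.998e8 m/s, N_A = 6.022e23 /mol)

2.18e-8 M s⁻¹

Photon energy at 335 nm: hc/λ = (6.626e-34)(2.998e8)/(335e-9) = 5.930e-19 J.
Energy delivered: (8.06 mW)(4200 s) = 33.85 J.
Photons incident: 33.85 / 5.930e-19 = 5.708e19, i.e. 5.708e19/6.022e23 = 9.479e-5 mol.
Fraction absorbed: 1 − 10^(−0.112) = 0.2273.
Photons absorbed: 0.2273 × 9.479e-5 = 2.155e-5 mol.
Product formed: 0.60 × 2.155e-5 = 1.293e-5 mol.
Rate: 1.293e-5 mol / (4200 s × 0.141 L) = 2.18e-8 M s⁻¹.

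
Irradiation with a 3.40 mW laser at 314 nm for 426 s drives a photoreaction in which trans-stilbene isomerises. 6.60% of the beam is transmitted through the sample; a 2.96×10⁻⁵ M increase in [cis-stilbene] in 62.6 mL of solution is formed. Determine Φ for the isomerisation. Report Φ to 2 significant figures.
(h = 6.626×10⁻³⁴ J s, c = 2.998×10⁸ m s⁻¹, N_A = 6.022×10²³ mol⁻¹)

Φ = 0.52

Product: (2.96×10⁻⁵ M)(0.0626 L) = 1.853×10⁻⁶ mol.
Photon energy at 314 nm: hc/λ = (6.626×10⁻³⁴)(2.998×10⁸)/(314×10⁻⁹) = 6.326×10⁻¹⁹ J.
Energy delivered: (3.40 mW)(426 s) = 1.448 J.
Photons incident: 1.448 / 6.326×10⁻¹⁹ = 2.289×10¹⁸, i.e. 2.289×10¹⁸/6.022×10²³ = 3.801×10⁻⁶ mol.
Fraction absorbed: 1 − 6.60/100 = 0.9340.
Photons absorbed: 0.9340 × 3.801×10⁻⁶ = 3.550×10⁻⁶ mol.
Φ = 1.853×10⁻⁶ mol / 3.550×10⁻⁶ mol photons = 0.52.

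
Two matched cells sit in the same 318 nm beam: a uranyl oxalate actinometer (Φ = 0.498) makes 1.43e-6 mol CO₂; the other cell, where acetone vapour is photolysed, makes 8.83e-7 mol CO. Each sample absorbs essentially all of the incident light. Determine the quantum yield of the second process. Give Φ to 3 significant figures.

Photons absorbed by the actinometer: 1.43e-6 / 0.498 = 2.871e-6 mol.
Φ(unknown) = 8.83e-7 / 2.871e-6 = 0.308.

Φ = 0.308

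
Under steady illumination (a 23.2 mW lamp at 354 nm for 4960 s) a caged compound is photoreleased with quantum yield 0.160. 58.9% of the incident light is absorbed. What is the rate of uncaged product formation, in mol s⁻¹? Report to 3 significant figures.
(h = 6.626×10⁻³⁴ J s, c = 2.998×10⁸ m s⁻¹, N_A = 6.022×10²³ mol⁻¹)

Photon energy at 354 nm: hc/λ = (6.626×10⁻³⁴)(2.998×10⁸)/(354×10⁻⁹) = 5.612×10⁻¹⁹ J.
Energy delivered: (23.2 mW)(4960 s) = 115.1 J.
Photons incident: 115.1 / 5.612×10⁻¹⁹ = 2.051×10²⁰, i.e. 2.051×10²⁰/6.022×10²³ = 3.406×10⁻⁴ mol.
Photons absorbed: 0.589 × 3.406×10⁻⁴ = 2.006×10⁻⁴ mol.
Product formed: 0.160 × 2.006×10⁻⁴ = 3.210×10⁻⁵ mol.
Rate: 3.210×10⁻⁵ / 4960 s = 6.47×10⁻⁹ mol s⁻¹.

6.47×10⁻⁹ mol s⁻¹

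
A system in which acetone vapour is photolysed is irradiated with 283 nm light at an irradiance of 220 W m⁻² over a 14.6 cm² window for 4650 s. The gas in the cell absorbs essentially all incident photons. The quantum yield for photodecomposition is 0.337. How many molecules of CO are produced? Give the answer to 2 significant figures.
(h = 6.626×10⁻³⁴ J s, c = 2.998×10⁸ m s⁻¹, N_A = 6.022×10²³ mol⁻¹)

Photon energy at 283 nm: hc/λ = (6.626×10⁻³⁴)(2.998×10⁸)/(283×10⁻⁹) = 7.019×10⁻¹⁹ J.
Energy delivered: (220 W m⁻²)(14.6×10⁻⁴ m²)(4650 s) = 1494 J.
Photons incident: 1494 / 7.019×10⁻¹⁹ = 2.129×10²¹, i.e. 2.129×10²¹/6.022×10²³ = 0.003535 mol.
Product: Φ × n_abs = 0.337 × 0.003535 = 0.001191 mol.
As a count: 0.001191 × 6.022×10²³ = 7.2×10²⁰.

7.2×10²⁰ molecules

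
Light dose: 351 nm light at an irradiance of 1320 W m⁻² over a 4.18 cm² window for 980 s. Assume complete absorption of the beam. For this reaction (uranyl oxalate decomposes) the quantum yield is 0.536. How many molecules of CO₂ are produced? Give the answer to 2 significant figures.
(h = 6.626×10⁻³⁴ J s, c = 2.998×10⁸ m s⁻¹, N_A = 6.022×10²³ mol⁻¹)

5.1×10²⁰ molecules

Photon energy at 351 nm: hc/λ = (6.626×10⁻³⁴)(2.998×10⁸)/(351×10⁻⁹) = 5.659×10⁻¹⁹ J.
Energy delivered: (1320 W m⁻²)(4.18×10⁻⁴ m²)(980 s) = 540.7 J.
Photons incident: 540.7 / 5.659×10⁻¹⁹ = 9.555×10²⁰, i.e. 9.555×10²⁰/6.022×10²³ = 0.001587 mol.
Product: Φ × n_abs = 0.536 × 0.001587 = 8.506×10⁻⁴ mol.
As a count: 8.506×10⁻⁴ × 6.022×10²³ = 5.1×10²⁰.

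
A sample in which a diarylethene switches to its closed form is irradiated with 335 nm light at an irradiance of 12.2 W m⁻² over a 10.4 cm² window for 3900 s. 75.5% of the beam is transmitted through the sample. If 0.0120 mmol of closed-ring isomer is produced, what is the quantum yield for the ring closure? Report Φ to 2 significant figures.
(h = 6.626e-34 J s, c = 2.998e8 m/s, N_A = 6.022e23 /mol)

Product: 0.0120 mmol = 1.20e-5 mol.
Photon energy at 335 nm: hc/λ = (6.626e-34)(2.998e8)/(335e-9) = 5.930e-19 J.
Energy delivered: (12.2 W m⁻²)(10.4e-4 m²)(3900 s) = 49.48 J.
Photons incident: 49.48 / 5.930e-19 = 8.344e19, i.e. 8.344e19/6.022e23 = 1.386e-4 mol.
Fraction absorbed: 1 − 75.5/100 = 0.2450.
Photons absorbed: 0.2450 × 1.386e-4 = 3.396e-5 mol.
Φ = 1.20e-5 mol / 3.396e-5 mol photons = 0.35.

Φ = 0.35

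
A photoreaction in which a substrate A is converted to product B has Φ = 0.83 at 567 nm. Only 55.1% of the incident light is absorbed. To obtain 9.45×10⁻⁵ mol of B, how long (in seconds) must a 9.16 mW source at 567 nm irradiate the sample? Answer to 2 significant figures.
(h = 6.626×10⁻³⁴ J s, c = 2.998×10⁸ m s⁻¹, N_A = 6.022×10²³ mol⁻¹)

Photons that must be absorbed: 9.45×10⁻⁵ / 0.83 = 1.139×10⁻⁴ mol.
Incident photons needed: 1.139×10⁻⁴ / 0.551 = 2.067×10⁻⁴ mol.
Photon energy: hc/λ = 3.503×10⁻¹⁹ J; per mole, 2.110×10⁵ J mol⁻¹.
Energy required: 2.067×10⁻⁴ × 2.110×10⁵ = 43.61 J.
Time: 43.61 J / 0.00916 W = 4800 s.

t ≈ 4800 s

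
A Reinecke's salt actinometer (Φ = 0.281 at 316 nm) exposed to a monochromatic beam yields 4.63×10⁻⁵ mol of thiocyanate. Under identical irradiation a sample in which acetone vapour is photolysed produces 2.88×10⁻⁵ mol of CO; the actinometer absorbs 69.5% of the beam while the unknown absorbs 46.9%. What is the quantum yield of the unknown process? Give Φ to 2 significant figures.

Φ = 0.26

Photons absorbed by the actinometer: 4.63×10⁻⁵ / 0.281 = 1.648×10⁻⁴ mol.
Incident flux: 1.648×10⁻⁴ / 0.695 = 2.371×10⁻⁴ einstein.
Absorbed by unknown: 0.469 × 2.371×10⁻⁴ = 1.112×10⁻⁴ mol.
Φ(unknown) = 2.88×10⁻⁵ / 1.112×10⁻⁴ = 0.26.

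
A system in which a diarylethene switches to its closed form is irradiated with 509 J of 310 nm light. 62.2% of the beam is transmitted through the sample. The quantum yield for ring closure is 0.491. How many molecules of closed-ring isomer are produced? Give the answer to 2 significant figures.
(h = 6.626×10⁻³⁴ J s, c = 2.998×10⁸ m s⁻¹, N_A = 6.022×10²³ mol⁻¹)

1.5×10²⁰ molecules

Photon energy at 310 nm: hc/λ = (6.626×10⁻³⁴)(2.998×10⁸)/(310×10⁻⁹) = 6.408×10⁻¹⁹ J.
Photons incident: 509 / 6.408×10⁻¹⁹ = 7.943×10²⁰, i.e. 7.943×10²⁰/6.022×10²³ = 0.001319 mol.
Fraction absorbed: 1 − 62.2/100 = 0.3780.
Photons absorbed: 0.3780 × 0.001319 = 4.986×10⁻⁴ mol.
Product: Φ × n_abs = 0.491 × 4.986×10⁻⁴ = 2.448×10⁻⁴ mol.
As a count: 2.448×10⁻⁴ × 6.022×10²³ = 1.5×10²⁰.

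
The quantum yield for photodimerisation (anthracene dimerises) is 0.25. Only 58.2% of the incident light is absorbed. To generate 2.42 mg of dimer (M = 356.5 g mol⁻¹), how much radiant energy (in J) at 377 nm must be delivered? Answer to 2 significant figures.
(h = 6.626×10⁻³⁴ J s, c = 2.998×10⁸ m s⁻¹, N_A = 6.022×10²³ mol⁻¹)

Product: 2.42 mg / 356.5 g mol⁻¹ = 6.788×10⁻⁶ mol.
Photons that must be absorbed: 6.788×10⁻⁶ / 0.25 = 2.715×10⁻⁵ mol.
Incident photons needed: 2.715×10⁻⁵ / 0.582 = 4.665×10⁻⁵ mol.
Photon energy: hc/λ = 5.269×10⁻¹⁹ J; per mole, 3.173×10⁵ J mol⁻¹.
Energy required: 4.665×10⁻⁵ × 3.173×10⁵ = 15 J.

15 J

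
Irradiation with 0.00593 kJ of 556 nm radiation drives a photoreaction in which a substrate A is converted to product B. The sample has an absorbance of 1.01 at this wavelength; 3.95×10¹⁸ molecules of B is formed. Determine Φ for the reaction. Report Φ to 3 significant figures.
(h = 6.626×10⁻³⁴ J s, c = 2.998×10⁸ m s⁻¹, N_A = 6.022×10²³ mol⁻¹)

Φ = 0.264

Product: 3.95×10¹⁸ / 6.022×10²³ = 6.559×10⁻⁶ mol.
Photon energy at 556 nm: hc/λ = (6.626×10⁻³⁴)(2.998×10⁸)/(556×10⁻⁹) = 3.573×10⁻¹⁹ J.
Incident energy: 0.00593 kJ = 5.93 J.
Photons incident: 5.93 / 3.573×10⁻¹⁹ = 1.660×10¹⁹, i.e. 1.660×10¹⁹/6.022×10²³ = 2.757×10⁻⁵ mol.
Fraction absorbed: 1 − 10^(−1.01) = 0.9023.
Photons absorbed: 0.9023 × 2.757×10⁻⁵ = 2.488×10⁻⁵ mol.
Φ = 6.559×10⁻⁶ mol / 2.488×10⁻⁵ mol photons = 0.264.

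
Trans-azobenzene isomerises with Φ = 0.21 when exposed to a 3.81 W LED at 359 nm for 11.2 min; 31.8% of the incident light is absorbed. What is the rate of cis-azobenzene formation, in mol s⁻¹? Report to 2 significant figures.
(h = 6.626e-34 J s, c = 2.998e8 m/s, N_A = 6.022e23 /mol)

7.6e-7 mol s⁻¹

Photon energy at 359 nm: hc/λ = (6.626e-34)(2.998e8)/(359e-9) = 5.533e-19 J.
Energy delivered: (3.81 W)(672 s) = 2560 J.
Photons incident: 2560 / 5.533e-19 = 4.627e21, i.e. 4.627e21/6.022e23 = 0.007683 mol.
Photons absorbed: 0.318 × 0.007683 = 0.002443 mol.
Product formed: 0.21 × 0.002443 = 5.130e-4 mol.
Rate: 5.130e-4 / 672 s = 7.6e-7 mol s⁻¹.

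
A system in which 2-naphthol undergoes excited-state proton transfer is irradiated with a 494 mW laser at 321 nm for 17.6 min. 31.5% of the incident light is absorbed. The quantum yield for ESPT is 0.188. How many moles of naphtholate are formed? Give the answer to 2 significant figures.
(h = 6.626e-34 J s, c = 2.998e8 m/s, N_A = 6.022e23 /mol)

8.3e-5 mol

Photon energy at 321 nm: hc/λ = (6.626e-34)(2.998e8)/(321e-9) = 6.188e-19 J.
Energy delivered: (494 mW)(1056 s) = 521.7 J.
Photons incident: 521.7 / 6.188e-19 = 8.431e20, i.e. 8.431e20/6.022e23 = 0.001400 mol.
Photons absorbed: 0.315 × 0.001400 = 4.410e-4 mol.
Product: Φ × n_abs = 0.188 × 4.410e-4 = 8.291e-5 mol.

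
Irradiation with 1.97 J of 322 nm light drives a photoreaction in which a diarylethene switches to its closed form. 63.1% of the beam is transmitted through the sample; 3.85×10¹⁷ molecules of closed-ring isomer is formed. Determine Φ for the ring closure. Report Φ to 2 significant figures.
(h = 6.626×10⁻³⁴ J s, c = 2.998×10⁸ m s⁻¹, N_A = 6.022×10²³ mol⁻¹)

Product: 3.85×10¹⁷ / 6.022×10²³ = 6.393×10⁻⁷ mol.
Photon energy at 322 nm: hc/λ = (6.626×10⁻³⁴)(2.998×10⁸)/(322×10⁻⁹) = 6.169×10⁻¹⁹ J.
Photons incident: 1.97 / 6.169×10⁻¹⁹ = 3.193×10¹⁸, i.e. 3.193×10¹⁸/6.022×10²³ = 5.302×10⁻⁶ mol.
Fraction absorbed: 1 − 63.1/100 = 0.3690.
Photons absorbed: 0.3690 × 5.302×10⁻⁶ = 1.956×10⁻⁶ mol.
Φ = 6.393×10⁻⁷ mol / 1.956×10⁻⁶ mol photons = 0.33.

Φ = 0.33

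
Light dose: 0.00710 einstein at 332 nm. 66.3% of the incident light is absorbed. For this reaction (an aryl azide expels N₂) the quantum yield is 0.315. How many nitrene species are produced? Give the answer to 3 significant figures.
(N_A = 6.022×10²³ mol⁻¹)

8.93×10²⁰ species

Photons absorbed: 0.663 × 0.00710 = 0.004707 mol.
Product: Φ × n_abs = 0.315 × 0.004707 = 0.001483 mol.
As a count: 0.001483 × 6.022×10²³ = 8.93×10²⁰.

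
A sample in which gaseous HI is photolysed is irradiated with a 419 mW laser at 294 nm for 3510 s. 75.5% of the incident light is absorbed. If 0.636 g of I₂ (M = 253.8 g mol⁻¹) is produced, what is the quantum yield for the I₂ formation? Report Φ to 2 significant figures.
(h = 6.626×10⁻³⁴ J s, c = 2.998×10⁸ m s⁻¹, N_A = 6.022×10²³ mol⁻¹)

Product: 0.636 g / 253.8 g mol⁻¹ = 0.002506 mol.
Photon energy at 294 nm: hc/λ = (6.626×10⁻³⁴)(2.998×10⁸)/(294×10⁻⁹) = 6.757×10⁻¹⁹ J.
Energy delivered: (419 mW)(3510 s) = 1471 J.
Photons incident: 1471 / 6.757×10⁻¹⁹ = 2.177×10²¹, i.e. 2.177×10²¹/6.022×10²³ = 0.003615 mol.
Photons absorbed: 0.755 × 0.003615 = 0.002729 mol.
Φ = 0.002506 mol / 0.002729 mol photons = 0.92.

Φ = 0.92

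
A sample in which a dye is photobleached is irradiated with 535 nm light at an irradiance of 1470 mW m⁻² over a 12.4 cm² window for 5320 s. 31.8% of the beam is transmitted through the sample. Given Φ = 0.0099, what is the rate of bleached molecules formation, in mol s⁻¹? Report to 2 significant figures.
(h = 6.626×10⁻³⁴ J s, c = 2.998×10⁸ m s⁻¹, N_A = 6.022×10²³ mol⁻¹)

5.5×10⁻¹¹ mol s⁻¹

Photon energy at 535 nm: hc/λ = (6.626×10⁻³⁴)(2.998×10⁸)/(535×10⁻⁹) = 3.713×10⁻¹⁹ J.
Energy delivered: (1470 mW m⁻²)(12.4×10⁻⁴ m²)(5320 s) = 9.697 J.
Photons incident: 9.697 / 3.713×10⁻¹⁹ = 2.612×10¹⁹, i.e. 2.612×10¹⁹/6.022×10²³ = 4.337×10⁻⁵ mol.
Fraction absorbed: 1 − 31.8/100 = 0.6820.
Photons absorbed: 0.6820 × 4.337×10⁻⁵ = 2.958×10⁻⁵ mol.
Product formed: 0.0099 × 2.958×10⁻⁵ = 2.928×10⁻⁷ mol.
Rate: 2.928×10⁻⁷ / 5320 s = 5.5×10⁻¹¹ mol s⁻¹.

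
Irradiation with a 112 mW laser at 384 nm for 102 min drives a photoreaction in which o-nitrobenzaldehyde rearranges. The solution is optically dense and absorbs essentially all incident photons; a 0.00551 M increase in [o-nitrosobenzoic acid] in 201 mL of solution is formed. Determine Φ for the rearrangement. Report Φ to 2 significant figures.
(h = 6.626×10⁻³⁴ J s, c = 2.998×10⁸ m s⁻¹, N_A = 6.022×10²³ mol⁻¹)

Product: (0.00551 M)(0.201 L) = 0.001108 mol.
Photon energy at 384 nm: hc/λ = (6.626×10⁻³⁴)(2.998×10⁸)/(384×10⁻⁹) = 5.173×10⁻¹⁹ J.
Energy delivered: (112 mW)(6120 s) = 685.4 J.
Photons incident: 685.4 / 5.173×10⁻¹⁹ = 1.325×10²¹, i.e. 1.325×10²¹/6.022×10²³ = 0.002200 mol.
Φ = 0.001108 mol / 0.002200 mol photons = 0.50.

Φ = 0.50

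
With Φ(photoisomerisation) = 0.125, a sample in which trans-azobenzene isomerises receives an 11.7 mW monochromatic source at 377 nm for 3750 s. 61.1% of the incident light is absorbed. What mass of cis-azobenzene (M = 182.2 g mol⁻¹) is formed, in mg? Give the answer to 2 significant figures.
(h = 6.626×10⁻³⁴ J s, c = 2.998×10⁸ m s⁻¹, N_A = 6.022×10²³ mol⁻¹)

1.9 mg

Photon energy at 377 nm: hc/λ = (6.626×10⁻³⁴)(2.998×10⁸)/(377×10⁻⁹) = 5.269×10⁻¹⁹ J.
Energy delivered: (11.7 mW)(3750 s) = 43.87 J.
Photons incident: 43.87 / 5.269×10⁻¹⁹ = 8.326×10¹⁹, i.e. 8.326×10¹⁹/6.022×10²³ = 1.383×10⁻⁴ mol.
Photons absorbed: 0.611 × 1.383×10⁻⁴ = 8.450×10⁻⁵ mol.
Product: Φ × n_abs = 0.125 × 8.450×10⁻⁵ = 1.056×10⁻⁵ mol.
Mass: 1.056×10⁻⁵ × 182.2 = 0.001924 g = 1.9 mg.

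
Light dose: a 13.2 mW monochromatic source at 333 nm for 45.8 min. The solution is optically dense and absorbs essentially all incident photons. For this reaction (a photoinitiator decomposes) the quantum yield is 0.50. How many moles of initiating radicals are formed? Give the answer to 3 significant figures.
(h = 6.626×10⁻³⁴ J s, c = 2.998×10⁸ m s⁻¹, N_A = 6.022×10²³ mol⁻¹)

Photon energy at 333 nm: hc/λ = (6.626×10⁻³⁴)(2.998×10⁸)/(333×10⁻⁹) = 5.965×10⁻¹⁹ J.
Energy delivered: (13.2 mW)(2748 s) = 36.27 J.
Photons incident: 36.27 / 5.965×10⁻¹⁹ = 6.080×10¹⁹, i.e. 6.080×10¹⁹/6.022×10²³ = 1.010×10⁻⁴ mol.
Product: Φ × n_abs = 0.50 × 1.010×10⁻⁴ = 5.050×10⁻⁵ mol.

5.05×10⁻⁵ mol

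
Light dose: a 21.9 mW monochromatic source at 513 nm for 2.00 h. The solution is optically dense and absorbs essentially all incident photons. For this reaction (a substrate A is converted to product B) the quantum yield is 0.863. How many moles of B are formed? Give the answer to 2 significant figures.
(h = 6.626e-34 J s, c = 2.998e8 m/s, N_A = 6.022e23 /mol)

Photon energy at 513 nm: hc/λ = (6.626e-34)(2.998e8)/(513e-9) = 3.872e-19 J.
Energy delivered: (21.9 mW)(7200 s) = 157.7 J.
Photons incident: 157.7 / 3.872e-19 = 4.073e20, i.e. 4.073e20/6.022e23 = 6.764e-4 mol.
Product: Φ × n_abs = 0.863 × 6.764e-4 = 5.837e-4 mol.

5.8e-4 mol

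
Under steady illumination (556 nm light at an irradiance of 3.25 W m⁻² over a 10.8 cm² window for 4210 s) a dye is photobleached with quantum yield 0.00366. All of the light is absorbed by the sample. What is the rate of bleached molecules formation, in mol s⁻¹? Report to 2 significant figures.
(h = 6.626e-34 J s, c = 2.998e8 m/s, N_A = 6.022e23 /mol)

Photon energy at 556 nm: hc/λ = (6.626e-34)(2.998e8)/(556e-9) = 3.573e-19 J.
Energy delivered: (3.25 W m⁻²)(10.8e-4 m²)(4210 s) = 14.78 J.
Photons incident: 14.78 / 3.573e-19 = 4.137e19, i.e. 4.137e19/6.022e23 = 6.870e-5 mol.
Product formed: 0.00366 × 6.870e-5 = 2.514e-7 mol.
Rate: 2.514e-7 / 4210 s = 6.0e-11 mol s⁻¹.

6.0e-11 mol s⁻¹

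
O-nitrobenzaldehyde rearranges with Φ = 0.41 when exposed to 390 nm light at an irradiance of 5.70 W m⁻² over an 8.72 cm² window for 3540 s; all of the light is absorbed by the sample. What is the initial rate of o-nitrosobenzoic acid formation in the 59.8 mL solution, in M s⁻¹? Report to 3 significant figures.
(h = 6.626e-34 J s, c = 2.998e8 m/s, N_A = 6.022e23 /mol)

Photon energy at 390 nm: hc/λ = (6.626e-34)(2.998e8)/(390e-9) = 5.094e-19 J.
Energy delivered: (5.70 W m⁻²)(8.72e-4 m²)(3540 s) = 17.60 J.
Photons incident: 17.60 / 5.094e-19 = 3.455e19, i.e. 3.455e19/6.022e23 = 5.737e-5 mol.
Product formed: 0.41 × 5.737e-5 = 2.352e-5 mol.
Rate: 2.352e-5 mol / (3540 s × 0.0598 L) = 1.11e-7 M s⁻¹.

1.11e-7 M s⁻¹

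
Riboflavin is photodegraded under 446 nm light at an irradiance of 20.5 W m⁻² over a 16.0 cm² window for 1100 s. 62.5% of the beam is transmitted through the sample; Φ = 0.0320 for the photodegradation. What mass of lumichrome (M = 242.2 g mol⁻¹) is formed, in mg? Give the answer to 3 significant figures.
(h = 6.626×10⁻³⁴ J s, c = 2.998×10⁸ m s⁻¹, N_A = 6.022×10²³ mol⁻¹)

Photon energy at 446 nm: hc/λ = (6.626×10⁻³⁴)(2.998×10⁸)/(446×10⁻⁹) = 4.454×10⁻¹⁹ J.
Energy delivered: (20.5 W m⁻²)(16.0×10⁻⁴ m²)(1100 s) = 36.08 J.
Photons incident: 36.08 / 4.454×10⁻¹⁹ = 8.101×10¹⁹, i.e. 8.101×10¹⁹/6.022×10²³ = 1.345×10⁻⁴ mol.
Fraction absorbed: 1 − 62.5/100 = 0.3750.
Photons absorbed: 0.3750 × 1.345×10⁻⁴ = 5.044×10⁻⁵ mol.
Product: Φ × n_abs = 0.0320 × 5.044×10⁻⁵ = 1.614×10⁻⁶ mol.
Mass: 1.614×10⁻⁶ × 242.2 = 3.909×10⁻⁴ g = 0.391 mg.

0.391 mg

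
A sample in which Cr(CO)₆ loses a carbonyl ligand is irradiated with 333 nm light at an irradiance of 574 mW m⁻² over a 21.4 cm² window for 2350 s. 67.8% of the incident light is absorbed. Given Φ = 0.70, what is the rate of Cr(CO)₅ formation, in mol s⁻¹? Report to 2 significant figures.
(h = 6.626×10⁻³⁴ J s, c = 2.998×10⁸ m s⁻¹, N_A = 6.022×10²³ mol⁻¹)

Photon energy at 333 nm: hc/λ = (6.626×10⁻³⁴)(2.998×10⁸)/(333×10⁻⁹) = 5.965×10⁻¹⁹ J.
Energy delivered: (574 mW m⁻²)(21.4×10⁻⁴ m²)(2350 s) = 2.887 J.
Photons incident: 2.887 / 5.965×10⁻¹⁹ = 4.840×10¹⁸, i.e. 4.840×10¹⁸/6.022×10²³ = 8.037×10⁻⁶ mol.
Photons absorbed: 0.678 × 8.037×10⁻⁶ = 5.449×10⁻⁶ mol.
Product formed: 0.70 × 5.449×10⁻⁶ = 3.814×10⁻⁶ mol.
Rate: 3.814×10⁻⁶ / 2350 s = 1.6×10⁻⁹ mol s⁻¹.

1.6×10⁻⁹ mol s⁻¹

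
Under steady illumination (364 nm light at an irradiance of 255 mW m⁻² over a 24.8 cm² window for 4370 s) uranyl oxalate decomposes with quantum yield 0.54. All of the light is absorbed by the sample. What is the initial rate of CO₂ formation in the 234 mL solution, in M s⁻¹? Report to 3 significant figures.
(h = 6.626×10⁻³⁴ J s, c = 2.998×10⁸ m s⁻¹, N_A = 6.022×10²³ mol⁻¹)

4.44×10⁻⁹ M s⁻¹

Photon energy at 364 nm: hc/λ = (6.626×10⁻³⁴)(2.998×10⁸)/(364×10⁻⁹) = 5.457×10⁻¹⁹ J.
Energy delivered: (255 mW m⁻²)(24.8×10⁻⁴ m²)(4370 s) = 2.764 J.
Photons incident: 2.764 / 5.457×10⁻¹⁹ = 5.065×10¹⁸, i.e. 5.065×10¹⁸/6.022×10²³ = 8.411×10⁻⁶ mol.
Product formed: 0.54 × 8.411×10⁻⁶ = 4.542×10⁻⁶ mol.
Rate: 4.542×10⁻⁶ mol / (4370 s × 0.234 L) = 4.44×10⁻⁹ M s⁻¹.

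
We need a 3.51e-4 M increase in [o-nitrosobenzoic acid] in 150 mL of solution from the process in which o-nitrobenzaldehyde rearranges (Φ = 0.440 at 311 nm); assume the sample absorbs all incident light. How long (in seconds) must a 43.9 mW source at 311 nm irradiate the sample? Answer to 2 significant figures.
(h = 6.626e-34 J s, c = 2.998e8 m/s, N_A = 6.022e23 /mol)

Product: (3.51e-4 M)(0.15 L) = 5.265e-5 mol.
Photons that must be absorbed: 5.265e-5 / 0.440 = 1.197e-4 mol.
Photon energy: hc/λ = 6.387e-19 J; per mole, 3.846e5 J mol⁻¹.
Energy required: 1.197e-4 × 3.846e5 = 46.04 J.
Time: 46.04 J / 0.0439 W = 1000 s.

t ≈ 1000 s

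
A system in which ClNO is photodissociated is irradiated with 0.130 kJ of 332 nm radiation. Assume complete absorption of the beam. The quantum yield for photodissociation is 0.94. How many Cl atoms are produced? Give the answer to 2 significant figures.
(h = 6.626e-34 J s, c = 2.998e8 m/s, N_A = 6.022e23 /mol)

2.0e20 atoms

Photon energy at 332 nm: hc/λ = (6.626e-34)(2.998e8)/(332e-9) = 5.983e-19 J.
Incident energy: 0.130 kJ = 130 J.
Photons incident: 130 / 5.983e-19 = 2.173e20, i.e. 2.173e20/6.022e23 = 3.608e-4 mol.
Product: Φ × n_abs = 0.94 × 3.608e-4 = 3.392e-4 mol.
As a count: 3.392e-4 × 6.022e23 = 2.0e20.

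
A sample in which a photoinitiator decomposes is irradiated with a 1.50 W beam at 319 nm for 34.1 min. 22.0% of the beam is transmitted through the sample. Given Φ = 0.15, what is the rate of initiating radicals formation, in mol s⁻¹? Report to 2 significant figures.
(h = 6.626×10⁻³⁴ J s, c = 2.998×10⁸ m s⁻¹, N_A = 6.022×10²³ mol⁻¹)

4.7×10⁻⁷ mol s⁻¹

Photon energy at 319 nm: hc/λ = (6.626×10⁻³⁴)(2.998×10⁸)/(319×10⁻⁹) = 6.227×10⁻¹⁹ J.
Energy delivered: (1.50 W)(2046 s) = 3069 J.
Photons incident: 3069 / 6.227×10⁻¹⁹ = 4.929×10²¹, i.e. 4.929×10²¹/6.022×10²³ = 0.008185 mol.
Fraction absorbed: 1 − 22.0/100 = 0.7800.
Photons absorbed: 0.7800 × 0.008185 = 0.006384 mol.
Product formed: 0.15 × 0.006384 = 9.576×10⁻⁴ mol.
Rate: 9.576×10⁻⁴ / 2046 s = 4.7×10⁻⁷ mol s⁻¹.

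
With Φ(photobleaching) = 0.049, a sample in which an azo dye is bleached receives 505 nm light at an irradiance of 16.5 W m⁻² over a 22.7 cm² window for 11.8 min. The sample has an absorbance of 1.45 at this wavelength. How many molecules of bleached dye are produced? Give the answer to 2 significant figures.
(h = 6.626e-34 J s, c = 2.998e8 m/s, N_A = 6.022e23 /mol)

Photon energy at 505 nm: hc/λ = (6.626e-34)(2.998e8)/(505e-9) = 3.934e-19 J.
Energy delivered: (16.5 W m⁻²)(22.7e-4 m²)(708 s) = 26.52 J.
Photons incident: 26.52 / 3.934e-19 = 6.741e19, i.e. 6.741e19/6.022e23 = 1.119e-4 mol.
Fraction absorbed: 1 − 10^(−1.45) = 0.9645.
Photons absorbed: 0.9645 × 1.119e-4 = 1.079e-4 mol.
Product: Φ × n_abs = 0.049 × 1.079e-4 = 5.287e-6 mol.
As a count: 5.287e-6 × 6.022e23 = 3.2e18.

3.2e18 molecules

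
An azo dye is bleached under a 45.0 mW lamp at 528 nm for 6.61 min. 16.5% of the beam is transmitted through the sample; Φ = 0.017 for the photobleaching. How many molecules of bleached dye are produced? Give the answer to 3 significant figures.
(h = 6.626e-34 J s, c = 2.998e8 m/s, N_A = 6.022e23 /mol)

Photon energy at 528 nm: hc/λ = (6.626e-34)(2.998e8)/(528e-9) = 3.762e-19 J.
Energy delivered: (45.0 mW)(396.6 s) = 17.85 J.
Photons incident: 17.85 / 3.762e-19 = 4.745e19, i.e. 4.745e19/6.022e23 = 7.879e-5 mol.
Fraction absorbed: 1 − 16.5/100 = 0.8350.
Photons absorbed: 0.8350 × 7.879e-5 = 6.579e-5 mol.
Product: Φ × n_abs = 0.017 × 6.579e-5 = 1.118e-6 mol.
As a count: 1.118e-6 × 6.022e23 = 6.73e17.

6.73e17 molecules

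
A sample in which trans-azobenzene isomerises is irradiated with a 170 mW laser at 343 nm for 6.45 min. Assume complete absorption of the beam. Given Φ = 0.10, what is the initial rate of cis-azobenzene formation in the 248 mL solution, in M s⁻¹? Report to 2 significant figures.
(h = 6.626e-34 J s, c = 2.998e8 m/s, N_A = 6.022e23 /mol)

Photon energy at 343 nm: hc/λ = (6.626e-34)(2.998e8)/(343e-9) = 5.791e-19 J.
Energy delivered: (170 mW)(387 s) = 65.79 J.
Photons incident: 65.79 / 5.791e-19 = 1.136e20, i.e. 1.136e20/6.022e23 = 1.886e-4 mol.
Product formed: 0.10 × 1.886e-4 = 1.886e-5 mol.
Rate: 1.886e-5 mol / (387 s × 0.248 L) = 2.0e-7 M s⁻¹.

2.0e-7 M s⁻¹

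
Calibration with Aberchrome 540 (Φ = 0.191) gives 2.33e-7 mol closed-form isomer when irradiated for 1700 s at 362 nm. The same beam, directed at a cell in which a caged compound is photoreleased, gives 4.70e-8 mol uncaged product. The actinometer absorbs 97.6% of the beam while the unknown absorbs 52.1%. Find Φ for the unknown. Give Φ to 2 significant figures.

Photons absorbed by the actinometer: 2.33e-7 / 0.191 = 1.220e-6 mol.
Incident flux: 1.220e-6 / 0.976 = 1.250e-6 einstein.
Absorbed by unknown: 0.521 × 1.250e-6 = 6.513e-7 mol.
Φ(unknown) = 4.70e-8 / 6.513e-7 = 0.072.

Φ = 0.072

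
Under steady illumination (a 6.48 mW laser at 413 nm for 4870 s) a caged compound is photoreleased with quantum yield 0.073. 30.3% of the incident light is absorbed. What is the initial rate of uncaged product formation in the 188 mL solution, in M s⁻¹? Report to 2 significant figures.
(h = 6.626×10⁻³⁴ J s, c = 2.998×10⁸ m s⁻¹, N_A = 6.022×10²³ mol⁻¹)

Photon energy at 413 nm: hc/λ = (6.626×10⁻³⁴)(2.998×10⁸)/(413×10⁻⁹) = 4.810×10⁻¹⁹ J.
Energy delivered: (6.48 mW)(4870 s) = 31.56 J.
Photons incident: 31.56 / 4.810×10⁻¹⁹ = 6.561×10¹⁹, i.e. 6.561×10¹⁹/6.022×10²³ = 1.090×10⁻⁴ mol.
Photons absorbed: 0.303 × 1.090×10⁻⁴ = 3.303×10⁻⁵ mol.
Product formed: 0.073 × 3.303×10⁻⁵ = 2.411×10⁻⁶ mol.
Rate: 2.411×10⁻⁶ mol / (4870 s × 0.188 L) = 2.6×10⁻⁹ M s⁻¹.

2.6×10⁻⁹ M s⁻¹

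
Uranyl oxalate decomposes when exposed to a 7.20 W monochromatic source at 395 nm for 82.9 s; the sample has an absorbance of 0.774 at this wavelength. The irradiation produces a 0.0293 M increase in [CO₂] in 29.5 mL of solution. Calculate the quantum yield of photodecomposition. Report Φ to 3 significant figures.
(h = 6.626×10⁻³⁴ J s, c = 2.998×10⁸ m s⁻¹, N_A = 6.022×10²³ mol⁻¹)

Φ = 0.527

Product: (0.0293 M)(0.0295 L) = 8.644×10⁻⁴ mol.
Photon energy at 395 nm: hc/λ = (6.626×10⁻³⁴)(2.998×10⁸)/(395×10⁻⁹) = 5.029×10⁻¹⁹ J.
Energy delivered: (7.20 W)(82.9 s) = 596.9 J.
Photons incident: 596.9 / 5.029×10⁻¹⁹ = 1.187×10²¹, i.e. 1.187×10²¹/6.022×10²³ = 0.001971 mol.
Fraction absorbed: 1 − 10^(−0.774) = 0.8317.
Photons absorbed: 0.8317 × 0.001971 = 0.001639 mol.
Φ = 8.644×10⁻⁴ mol / 0.001639 mol photons = 0.527.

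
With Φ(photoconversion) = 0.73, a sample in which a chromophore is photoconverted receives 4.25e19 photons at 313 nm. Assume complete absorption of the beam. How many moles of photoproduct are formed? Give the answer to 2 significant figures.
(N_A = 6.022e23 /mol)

Moles of photons: 4.25e19 / 6.022e23 = 7.057e-5 mol.
Product: Φ × n_abs = 0.73 × 7.057e-5 = 5.152e-5 mol.

5.2e-5 mol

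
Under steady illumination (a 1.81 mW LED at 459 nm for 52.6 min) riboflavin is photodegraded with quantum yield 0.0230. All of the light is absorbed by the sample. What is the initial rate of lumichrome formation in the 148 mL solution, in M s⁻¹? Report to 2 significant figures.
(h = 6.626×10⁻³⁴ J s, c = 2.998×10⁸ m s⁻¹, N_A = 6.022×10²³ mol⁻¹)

Photon energy at 459 nm: hc/λ = (6.626×10⁻³⁴)(2.998×10⁸)/(459×10⁻⁹) = 4.328×10⁻¹⁹ J.
Energy delivered: (1.81 mW)(3156 s) = 5.712 J.
Photons incident: 5.712 / 4.328×10⁻¹⁹ = 1.320×10¹⁹, i.e. 1.320×10¹⁹/6.022×10²³ = 2.192×10⁻⁵ mol.
Product formed: 0.0230 × 2.192×10⁻⁵ = 5.042×10⁻⁷ mol.
Rate: 5.042×10⁻⁷ mol / (3156 s × 0.148 L) = 1.1×10⁻⁹ M s⁻¹.

1.1×10⁻⁹ M s⁻¹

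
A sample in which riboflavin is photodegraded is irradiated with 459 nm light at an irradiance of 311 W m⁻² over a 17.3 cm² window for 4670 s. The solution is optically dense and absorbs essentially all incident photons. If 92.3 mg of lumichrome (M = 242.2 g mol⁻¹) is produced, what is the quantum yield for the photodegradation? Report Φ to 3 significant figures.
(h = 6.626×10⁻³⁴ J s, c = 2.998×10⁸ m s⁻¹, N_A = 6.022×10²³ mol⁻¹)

Φ = 0.0395

Product: 92.3 mg / 242.2 g mol⁻¹ = 3.811×10⁻⁴ mol.
Photon energy at 459 nm: hc/λ = (6.626×10⁻³⁴)(2.998×10⁸)/(459×10⁻⁹) = 4.328×10⁻¹⁹ J.
Energy delivered: (311 W m⁻²)(17.3×10⁻⁴ m²)(4670 s) = 2513 J.
Photons incident: 2513 / 4.328×10⁻¹⁹ = 5.806×10²¹, i.e. 5.806×10²¹/6.022×10²³ = 0.009641 mol.
Φ = 3.811×10⁻⁴ mol / 0.009641 mol photons = 0.0395.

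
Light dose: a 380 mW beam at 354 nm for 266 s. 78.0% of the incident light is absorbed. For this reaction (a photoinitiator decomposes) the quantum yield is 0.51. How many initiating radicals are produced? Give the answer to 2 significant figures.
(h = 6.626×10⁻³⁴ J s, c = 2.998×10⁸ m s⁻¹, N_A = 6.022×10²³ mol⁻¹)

Photon energy at 354 nm: hc/λ = (6.626×10⁻³⁴)(2.998×10⁸)/(354×10⁻⁹) = 5.612×10⁻¹⁹ J.
Energy delivered: (380 mW)(266 s) = 101.1 J.
Photons incident: 101.1 / 5.612×10⁻¹⁹ = 1.801×10²⁰, i.e. 1.801×10²⁰/6.022×10²³ = 2.991×10⁻⁴ mol.
Photons absorbed: 0.780 × 2.991×10⁻⁴ = 2.333×10⁻⁴ mol.
Product: Φ × n_abs = 0.51 × 2.333×10⁻⁴ = 1.190×10⁻⁴ mol.
As a count: 1.190×10⁻⁴ × 6.022×10²³ = 7.2×10¹⁹.

7.2×10¹⁹ initiating radicals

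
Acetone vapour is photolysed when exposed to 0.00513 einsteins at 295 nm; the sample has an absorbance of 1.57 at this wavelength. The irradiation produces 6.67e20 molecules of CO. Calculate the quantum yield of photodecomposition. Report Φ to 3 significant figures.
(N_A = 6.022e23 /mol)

Φ = 0.222

Product: 6.67e20 / 6.022e23 = 0.001108 mol.
Fraction absorbed: 1 − 10^(−1.57) = 0.9731.
Photons absorbed: 0.9731 × 0.00513 = 0.004992 mol.
Φ = 0.001108 mol / 0.004992 mol photons = 0.222.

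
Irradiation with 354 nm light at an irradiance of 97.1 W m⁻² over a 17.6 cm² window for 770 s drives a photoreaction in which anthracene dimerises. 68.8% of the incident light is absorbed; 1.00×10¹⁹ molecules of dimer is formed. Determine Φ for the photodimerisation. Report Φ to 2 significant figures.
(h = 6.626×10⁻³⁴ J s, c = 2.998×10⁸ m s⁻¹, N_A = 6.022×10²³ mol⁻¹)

Φ = 0.062

Product: 1.00×10¹⁹ / 6.022×10²³ = 1.661×10⁻⁵ mol.
Photon energy at 354 nm: hc/λ = (6.626×10⁻³⁴)(2.998×10⁸)/(354×10⁻⁹) = 5.612×10⁻¹⁹ J.
Energy delivered: (97.1 W m⁻²)(17.6×10⁻⁴ m²)(770 s) = 131.6 J.
Photons incident: 131.6 / 5.612×10⁻¹⁹ = 2.345×10²⁰, i.e. 2.345×10²⁰/6.022×10²³ = 3.894×10⁻⁴ mol.
Photons absorbed: 0.688 × 3.894×10⁻⁴ = 2.679×10⁻⁴ mol.
Φ = 1.661×10⁻⁵ mol / 2.679×10⁻⁴ mol photons = 0.062.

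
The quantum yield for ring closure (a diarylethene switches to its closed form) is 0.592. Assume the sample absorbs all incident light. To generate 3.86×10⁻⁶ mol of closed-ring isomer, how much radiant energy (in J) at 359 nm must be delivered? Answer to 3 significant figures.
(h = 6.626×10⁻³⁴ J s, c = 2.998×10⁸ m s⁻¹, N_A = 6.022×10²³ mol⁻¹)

2.17 J

Photons that must be absorbed: 3.86×10⁻⁶ / 0.592 = 6.520×10⁻⁶ mol.
Photon energy: hc/λ = 5.533×10⁻¹⁹ J; per mole, 3.332×10⁵ J mol⁻¹.
Energy required: 6.520×10⁻⁶ × 3.332×10⁵ = 2.17 J.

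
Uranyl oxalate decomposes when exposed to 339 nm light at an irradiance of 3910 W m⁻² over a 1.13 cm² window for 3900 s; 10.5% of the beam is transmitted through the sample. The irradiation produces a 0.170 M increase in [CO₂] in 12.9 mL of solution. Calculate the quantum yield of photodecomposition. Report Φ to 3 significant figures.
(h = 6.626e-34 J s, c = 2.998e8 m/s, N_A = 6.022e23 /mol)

Product: (0.170 M)(0.0129 L) = 0.002193 mol.
Photon energy at 339 nm: hc/λ = (6.626e-34)(2.998e8)/(339e-9) = 5.860e-19 J.
Energy delivered: (3910 W m⁻²)(1.13e-4 m²)(3900 s) = 1723 J.
Photons incident: 1723 / 5.860e-19 = 2.940e21, i.e. 2.940e21/6.022e23 = 0.004882 mol.
Fraction absorbed: 1 − 10.5/100 = 0.8950.
Photons absorbed: 0.8950 × 0.004882 = 0.004369 mol.
Φ = 0.002193 mol / 0.004369 mol photons = 0.502.

Φ = 0.502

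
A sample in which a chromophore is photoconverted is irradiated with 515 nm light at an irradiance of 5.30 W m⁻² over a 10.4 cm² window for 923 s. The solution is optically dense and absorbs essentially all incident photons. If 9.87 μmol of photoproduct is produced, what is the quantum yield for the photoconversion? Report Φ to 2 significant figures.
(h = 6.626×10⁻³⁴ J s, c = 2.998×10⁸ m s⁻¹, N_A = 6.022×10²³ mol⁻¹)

Φ = 0.45

Product: 9.87 μmol = 9.87×10⁻⁶ mol.
Photon energy at 515 nm: hc/λ = (6.626×10⁻³⁴)(2.998×10⁸)/(515×10⁻⁹) = 3.857×10⁻¹⁹ J.
Energy delivered: (5.30 W m⁻²)(10.4×10⁻⁴ m²)(923 s) = 5.088 J.
Photons incident: 5.088 / 3.857×10⁻¹⁹ = 1.319×10¹⁹, i.e. 1.319×10¹⁹/6.022×10²³ = 2.190×10⁻⁵ mol.
Φ = 9.87×10⁻⁶ mol / 2.190×10⁻⁵ mol photons = 0.45.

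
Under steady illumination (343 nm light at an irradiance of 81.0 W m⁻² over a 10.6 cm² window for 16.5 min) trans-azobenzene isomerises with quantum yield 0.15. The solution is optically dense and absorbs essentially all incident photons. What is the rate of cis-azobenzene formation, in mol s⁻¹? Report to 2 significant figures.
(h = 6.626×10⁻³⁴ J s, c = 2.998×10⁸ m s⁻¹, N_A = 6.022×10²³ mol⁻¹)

Photon energy at 343 nm: hc/λ = (6.626×10⁻³⁴)(2.998×10⁸)/(343×10⁻⁹) = 5.791×10⁻¹⁹ J.
Energy delivered: (81.0 W m⁻²)(10.6×10⁻⁴ m²)(990 s) = 85.00 J.
Photons incident: 85.00 / 5.791×10⁻¹⁹ = 1.468×10²⁰, i.e. 1.468×10²⁰/6.022×10²³ = 2.438×10⁻⁴ mol.
Product formed: 0.15 × 2.438×10⁻⁴ = 3.657×10⁻⁵ mol.
Rate: 3.657×10⁻⁵ / 990 s = 3.7×10⁻⁸ mol s⁻¹.

3.7×10⁻⁸ mol s⁻¹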